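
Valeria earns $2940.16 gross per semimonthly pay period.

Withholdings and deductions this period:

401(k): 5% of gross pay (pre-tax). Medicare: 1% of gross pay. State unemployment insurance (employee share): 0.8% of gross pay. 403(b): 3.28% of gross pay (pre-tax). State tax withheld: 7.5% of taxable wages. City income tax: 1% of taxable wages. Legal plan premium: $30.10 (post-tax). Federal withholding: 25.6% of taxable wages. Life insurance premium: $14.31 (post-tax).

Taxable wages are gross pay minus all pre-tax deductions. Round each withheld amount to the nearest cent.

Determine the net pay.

401(k): $2940.16 × 0.05 = $147.01
403(b): $2940.16 × 0.0328 = $96.44
Pre-tax total = $147.01 + $96.44 = $243.45
Taxable wages = $2940.16 − $243.45 = $2696.71
Federal withholding: $2696.71 × 0.256 = $690.36
City income tax: $2696.71 × 0.01 = $26.97
State tax withheld: $2696.71 × 0.075 = $202.25
State unemployment insurance (employee share): $2940.16 × 0.008 = $23.52
Medicare: $2940.16 × 0.01 = $29.40
Life insurance premium: $14.31
Legal plan premium: $30.10
Total deductions = $147.01 + $96.44 + $690.36 + $26.97 + $202.25 + $23.52 + $29.40 + $14.31 + $30.10 = $1260.36
Net pay = $2940.16 − $1260.36 = $1679.80

$1679.80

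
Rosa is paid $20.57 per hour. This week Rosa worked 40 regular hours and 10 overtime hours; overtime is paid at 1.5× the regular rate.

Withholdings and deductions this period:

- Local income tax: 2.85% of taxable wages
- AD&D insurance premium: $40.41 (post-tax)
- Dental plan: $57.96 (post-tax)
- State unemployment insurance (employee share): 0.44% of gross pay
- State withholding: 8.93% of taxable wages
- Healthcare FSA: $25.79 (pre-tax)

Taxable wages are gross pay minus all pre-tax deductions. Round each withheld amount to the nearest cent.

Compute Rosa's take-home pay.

$871.97

Regular pay: 40 × $20.57 = $822.80
Overtime pay: 10 × $20.57 × 1.5 = $308.55
Gross pay = $822.80 + $308.55 = $1,131.35
Healthcare FSA: $25.79
Taxable wages = $1,131.35 − $25.79 = $1,105.56
Local income tax: $1,105.56 × 0.0285 = $31.51
State withholding: $1,105.56 × 0.0893 = $98.73
State unemployment insurance (employee share): $1,131.35 × 0.0044 = $4.98
AD&D insurance premium: $40.41
Dental plan: $57.96
Total deductions = $25.79 + $31.51 + $98.73 + $4.98 + $40.41 + $57.96 = $259.38
Net pay = $1,131.35 − $259.38 = $871.97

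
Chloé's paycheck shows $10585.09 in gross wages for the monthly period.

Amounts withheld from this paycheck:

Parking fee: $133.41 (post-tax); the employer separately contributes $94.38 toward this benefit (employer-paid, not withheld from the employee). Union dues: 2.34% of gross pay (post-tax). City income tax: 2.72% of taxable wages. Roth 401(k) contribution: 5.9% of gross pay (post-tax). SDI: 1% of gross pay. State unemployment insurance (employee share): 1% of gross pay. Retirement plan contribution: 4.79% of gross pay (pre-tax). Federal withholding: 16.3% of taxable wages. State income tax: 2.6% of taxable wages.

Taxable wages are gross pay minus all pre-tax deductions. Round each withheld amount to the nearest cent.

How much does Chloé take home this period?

$6681.87

Retirement plan contribution: $10585.09 × 0.0479 = $507.03
Taxable wages = $10585.09 − $507.03 = $10078.06
City income tax: $10078.06 × 0.0272 = $274.12
State income tax: $10078.06 × 0.026 = $262.03
Federal withholding: $10078.06 × 0.163 = $1642.72
SDI: $10585.09 × 0.01 = $105.85
State unemployment insurance (employee share): $10585.09 × 0.01 = $105.85
Union dues: $10585.09 × 0.0234 = $247.69
Roth 401(k) contribution: $10585.09 × 0.059 = $624.52
Parking fee: $133.41
(Employer's $94.38 toward parking fee is not withheld from the employee.)
Total deductions = $507.03 + $274.12 + $262.03 + $1642.72 + $105.85 + $105.85 + $247.69 + $624.52 + $133.41 = $3903.22
Net pay = $10585.09 − $3903.22 = $6681.87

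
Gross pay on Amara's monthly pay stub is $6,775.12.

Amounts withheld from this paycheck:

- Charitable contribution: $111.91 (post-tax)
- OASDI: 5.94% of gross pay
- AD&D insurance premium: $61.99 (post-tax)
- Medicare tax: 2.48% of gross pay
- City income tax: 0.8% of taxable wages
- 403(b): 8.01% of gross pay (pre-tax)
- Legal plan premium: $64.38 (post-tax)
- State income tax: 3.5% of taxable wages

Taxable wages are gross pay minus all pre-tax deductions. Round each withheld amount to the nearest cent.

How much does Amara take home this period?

$5,155.69

403(b): $6,775.12 × 0.0801 = $542.69
Taxable wages = $6,775.12 − $542.69 = $6,232.43
State income tax: $6,232.43 × 0.035 = $218.14
City income tax: $6,232.43 × 0.008 = $49.86
OASDI: $6,775.12 × 0.0594 = $402.44
Medicare tax: $6,775.12 × 0.0248 = $168.02
Charitable contribution: $111.91
Legal plan premium: $64.38
AD&D insurance premium: $61.99
Total deductions = $542.69 + $218.14 + $49.86 + $402.44 + $168.02 + $111.91 + $64.38 + $61.99 = $1,619.43
Net pay = $6,775.12 − $1,619.43 = $5,155.69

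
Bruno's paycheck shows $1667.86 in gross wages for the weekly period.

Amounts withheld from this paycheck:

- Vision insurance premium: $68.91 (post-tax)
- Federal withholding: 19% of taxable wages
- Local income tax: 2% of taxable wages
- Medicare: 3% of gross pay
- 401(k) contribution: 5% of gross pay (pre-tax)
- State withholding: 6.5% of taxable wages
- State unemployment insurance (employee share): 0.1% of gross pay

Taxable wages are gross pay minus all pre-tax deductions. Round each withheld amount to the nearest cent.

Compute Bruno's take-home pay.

401(k) contribution: $1667.86 × 0.05 = $83.39
Taxable wages = $1667.86 − $83.39 = $1584.47
Federal withholding: $1584.47 × 0.19 = $301.05
State withholding: $1584.47 × 0.065 = $102.99
Local income tax: $1584.47 × 0.02 = $31.69
State unemployment insurance (employee share): $1667.86 × 0.001 = $1.67
Medicare: $1667.86 × 0.03 = $50.04
Vision insurance premium: $68.91
Total deductions = $83.39 + $301.05 + $102.99 + $31.69 + $1.67 + $50.04 + $68.91 = $639.74
Net pay = $1667.86 − $639.74 = $1028.12

$1028.12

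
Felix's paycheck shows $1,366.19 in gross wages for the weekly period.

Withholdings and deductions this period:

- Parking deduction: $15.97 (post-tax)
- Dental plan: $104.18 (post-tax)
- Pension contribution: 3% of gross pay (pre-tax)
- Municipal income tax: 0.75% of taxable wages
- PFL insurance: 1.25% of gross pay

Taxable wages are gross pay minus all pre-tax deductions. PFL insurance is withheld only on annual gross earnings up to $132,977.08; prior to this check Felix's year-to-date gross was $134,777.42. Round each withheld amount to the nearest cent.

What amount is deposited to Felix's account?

$1,195.11

Pension contribution: $1,366.19 × 0.03 = $40.99
Taxable wages = $1,366.19 − $40.99 = $1,325.20
Municipal income tax: $1,325.20 × 0.0075 = $9.94
PFL insurance: annual cap $132,977.08 already reached (YTD $134,777.42), so $0.00
Parking deduction: $15.97
Dental plan: $104.18
Total deductions = $40.99 + $9.94 + $0.00 + $15.97 + $104.18 = $171.08
Net pay = $1,366.19 − $171.08 = $1,195.11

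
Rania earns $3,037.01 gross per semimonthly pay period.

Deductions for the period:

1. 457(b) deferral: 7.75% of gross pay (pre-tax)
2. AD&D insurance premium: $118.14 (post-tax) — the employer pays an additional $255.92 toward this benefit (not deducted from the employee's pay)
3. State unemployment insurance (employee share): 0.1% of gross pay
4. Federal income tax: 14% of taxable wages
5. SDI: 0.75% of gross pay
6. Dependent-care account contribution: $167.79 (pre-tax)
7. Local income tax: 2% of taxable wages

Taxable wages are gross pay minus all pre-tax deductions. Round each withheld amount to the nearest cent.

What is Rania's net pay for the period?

457(b) deferral: $3,037.01 × 0.0775 = $235.37
Dependent-care account contribution: $167.79
Pre-tax total = $235.37 + $167.79 = $403.16
Taxable wages = $3,037.01 − $403.16 = $2,633.85
Local income tax: $2,633.85 × 0.02 = $52.68
Federal income tax: $2,633.85 × 0.14 = $368.74
State unemployment insurance (employee share): $3,037.01 × 0.001 = $3.04
SDI: $3,037.01 × 0.0075 = $22.78
AD&D insurance premium: $118.14
(Employer's $255.92 toward AD&D insurance premium is not withheld from the employee.)
Total deductions = $235.37 + $167.79 + $52.68 + $368.74 + $3.04 + $22.78 + $118.14 = $968.54
Net pay = $3,037.01 − $968.54 = $2,068.47

$2,068.47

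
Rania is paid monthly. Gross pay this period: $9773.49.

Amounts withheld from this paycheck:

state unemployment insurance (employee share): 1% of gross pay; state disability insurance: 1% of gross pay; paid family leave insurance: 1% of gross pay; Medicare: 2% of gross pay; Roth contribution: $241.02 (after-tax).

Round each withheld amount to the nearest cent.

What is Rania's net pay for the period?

$9043.81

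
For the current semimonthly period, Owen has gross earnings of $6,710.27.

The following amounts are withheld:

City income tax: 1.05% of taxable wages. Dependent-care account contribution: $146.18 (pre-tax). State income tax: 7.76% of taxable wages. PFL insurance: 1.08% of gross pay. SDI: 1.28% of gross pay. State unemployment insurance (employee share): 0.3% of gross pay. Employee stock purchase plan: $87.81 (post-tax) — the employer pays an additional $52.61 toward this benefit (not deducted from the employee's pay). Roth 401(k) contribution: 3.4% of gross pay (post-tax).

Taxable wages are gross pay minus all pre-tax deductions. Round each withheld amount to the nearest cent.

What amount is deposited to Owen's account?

Dependent-care account contribution: $146.18
Taxable wages = $6,710.27 − $146.18 = $6,564.09
State income tax: $6,564.09 × 0.0776 = $509.37
City income tax: $6,564.09 × 0.0105 = $68.92
PFL insurance: $6,710.27 × 0.0108 = $72.47
State unemployment insurance (employee share): $6,710.27 × 0.003 = $20.13
SDI: $6,710.27 × 0.0128 = $85.89
Employee stock purchase plan: $87.81
Roth 401(k) contribution: $6,710.27 × 0.034 = $228.15
(Employer's $52.61 toward employee stock purchase plan is not withheld from the employee.)
Total deductions = $146.18 + $509.37 + $68.92 + $72.47 + $20.13 + $85.89 + $87.81 + $228.15 = $1,218.92
Net pay = $6,710.27 − $1,218.92 = $5,491.35

$5,491.35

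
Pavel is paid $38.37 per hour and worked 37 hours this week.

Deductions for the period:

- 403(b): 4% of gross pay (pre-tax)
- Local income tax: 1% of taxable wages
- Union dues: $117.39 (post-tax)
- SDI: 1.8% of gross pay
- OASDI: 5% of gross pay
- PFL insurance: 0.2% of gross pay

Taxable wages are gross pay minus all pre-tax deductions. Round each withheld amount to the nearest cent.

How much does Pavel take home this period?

Gross pay: 37 × $38.37 = $1,419.69
403(b): $1,419.69 × 0.04 = $56.79
Taxable wages = $1,419.69 − $56.79 = $1,362.90
Local income tax: $1,362.90 × 0.01 = $13.63
SDI: $1,419.69 × 0.018 = $25.55
PFL insurance: $1,419.69 × 0.002 = $2.84
OASDI: $1,419.69 × 0.05 = $70.98
Union dues: $117.39
Total deductions = $56.79 + $13.63 + $25.55 + $2.84 + $70.98 + $117.39 = $287.18
Net pay = $1,419.69 − $287.18 = $1,132.51

$1,132.51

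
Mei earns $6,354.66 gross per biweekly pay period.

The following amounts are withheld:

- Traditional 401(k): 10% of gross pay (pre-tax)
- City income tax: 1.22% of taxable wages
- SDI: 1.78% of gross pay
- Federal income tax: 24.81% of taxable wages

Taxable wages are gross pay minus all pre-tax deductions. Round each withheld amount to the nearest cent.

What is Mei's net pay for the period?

$4,117.38

Traditional 401(k): $6,354.66 × 0.1 = $635.47
Taxable wages = $6,354.66 − $635.47 = $5,719.19
City income tax: $5,719.19 × 0.0122 = $69.77
Federal income tax: $5,719.19 × 0.2481 = $1,418.93
SDI: $6,354.66 × 0.0178 = $113.11
Total deductions = $635.47 + $69.77 + $1,418.93 + $113.11 = $2,237.28
Net pay = $6,354.66 − $2,237.28 = $4,117.38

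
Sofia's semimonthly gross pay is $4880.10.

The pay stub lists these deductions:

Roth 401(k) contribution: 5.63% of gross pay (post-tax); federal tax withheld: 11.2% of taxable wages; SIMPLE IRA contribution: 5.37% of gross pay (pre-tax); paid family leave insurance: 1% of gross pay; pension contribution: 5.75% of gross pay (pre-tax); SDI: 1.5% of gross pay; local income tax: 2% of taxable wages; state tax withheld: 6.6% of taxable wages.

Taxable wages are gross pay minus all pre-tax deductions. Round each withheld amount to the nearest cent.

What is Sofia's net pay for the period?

$3081.87

Pension contribution: $4880.10 × 0.0575 = $280.61
SIMPLE IRA contribution: $4880.10 × 0.0537 = $262.06
Pre-tax total = $280.61 + $262.06 = $542.67
Taxable wages = $4880.10 − $542.67 = $4337.43
State tax withheld: $4337.43 × 0.066 = $286.27
Federal tax withheld: $4337.43 × 0.112 = $485.79
Local income tax: $4337.43 × 0.02 = $86.75
SDI: $4880.10 × 0.015 = $73.20
Paid family leave insurance: $4880.10 × 0.01 = $48.80
Roth 401(k) contribution: $4880.10 × 0.0563 = $274.75
Total deductions = $280.61 + $262.06 + $286.27 + $485.79 + $86.75 + $73.20 + $48.80 + $274.75 = $1798.23
Net pay = $4880.10 − $1798.23 = $3081.87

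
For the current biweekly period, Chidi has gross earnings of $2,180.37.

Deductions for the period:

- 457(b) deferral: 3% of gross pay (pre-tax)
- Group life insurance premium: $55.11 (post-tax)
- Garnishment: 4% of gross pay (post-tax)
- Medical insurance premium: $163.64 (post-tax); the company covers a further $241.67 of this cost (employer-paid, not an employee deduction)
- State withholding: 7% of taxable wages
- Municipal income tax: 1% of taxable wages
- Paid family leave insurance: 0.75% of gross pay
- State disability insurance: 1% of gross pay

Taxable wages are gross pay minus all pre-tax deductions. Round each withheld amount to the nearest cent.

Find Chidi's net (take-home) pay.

$1,601.65

457(b) deferral: $2,180.37 × 0.03 = $65.41
Taxable wages = $2,180.37 − $65.41 = $2,114.96
State withholding: $2,114.96 × 0.07 = $148.05
Municipal income tax: $2,114.96 × 0.01 = $21.15
Paid family leave insurance: $2,180.37 × 0.0075 = $16.35
State disability insurance: $2,180.37 × 0.01 = $21.80
Garnishment: $2,180.37 × 0.04 = $87.21
Group life insurance premium: $55.11
Medical insurance premium: $163.64
(Employer's $241.67 toward medical insurance premium is not withheld from the employee.)
Total deductions = $65.41 + $148.05 + $21.15 + $16.35 + $21.80 + $87.21 + $55.11 + $163.64 = $578.72
Net pay = $2,180.37 − $578.72 = $1,601.65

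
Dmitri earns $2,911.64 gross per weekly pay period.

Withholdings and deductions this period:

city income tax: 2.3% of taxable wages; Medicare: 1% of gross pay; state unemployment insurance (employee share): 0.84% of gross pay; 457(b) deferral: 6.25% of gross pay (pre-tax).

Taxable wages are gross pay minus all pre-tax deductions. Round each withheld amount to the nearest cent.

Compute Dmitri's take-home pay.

$2,613.30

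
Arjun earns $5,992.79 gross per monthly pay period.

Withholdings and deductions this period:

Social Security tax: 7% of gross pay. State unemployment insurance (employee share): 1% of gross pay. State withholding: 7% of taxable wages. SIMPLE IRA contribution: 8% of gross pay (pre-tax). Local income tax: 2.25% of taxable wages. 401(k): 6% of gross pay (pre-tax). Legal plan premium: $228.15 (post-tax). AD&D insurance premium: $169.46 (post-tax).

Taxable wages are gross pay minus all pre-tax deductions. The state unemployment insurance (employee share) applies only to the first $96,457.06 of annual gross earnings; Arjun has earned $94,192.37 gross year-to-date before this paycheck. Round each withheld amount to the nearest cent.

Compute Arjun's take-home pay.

$3,837.31

SIMPLE IRA contribution: $5,992.79 × 0.08 = $479.42
401(k): $5,992.79 × 0.06 = $359.57
Pre-tax total = $479.42 + $359.57 = $838.99
Taxable wages = $5,992.79 − $838.99 = $5,153.80
Local income tax: $5,153.80 × 0.0225 = $115.96
State withholding: $5,153.80 × 0.07 = $360.77
Social Security tax: $5,992.79 × 0.07 = $419.50
State unemployment insurance (employee share): only $96,457.06 − $94,192.37 = $2,264.69 of this check is subject → $2,264.69 × 0.01 = $22.65
Legal plan premium: $228.15
AD&D insurance premium: $169.46
Total deductions = $479.42 + $359.57 + $115.96 + $360.77 + $419.50 + $22.65 + $228.15 + $169.46 = $2,155.48
Net pay = $5,992.79 − $2,155.48 = $3,837.31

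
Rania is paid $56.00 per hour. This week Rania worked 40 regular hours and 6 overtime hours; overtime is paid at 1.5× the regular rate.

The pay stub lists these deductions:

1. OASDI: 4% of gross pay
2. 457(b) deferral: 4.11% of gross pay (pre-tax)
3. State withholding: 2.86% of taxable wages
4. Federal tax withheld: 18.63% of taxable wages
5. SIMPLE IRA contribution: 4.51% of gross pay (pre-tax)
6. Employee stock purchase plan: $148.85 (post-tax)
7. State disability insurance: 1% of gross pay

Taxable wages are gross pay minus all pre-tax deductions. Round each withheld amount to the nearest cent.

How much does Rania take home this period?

$1,682.57

Regular pay: 40 × $56.00 = $2,240.00
Overtime pay: 6 × $56.00 × 1.5 = $504.00
Gross pay = $2,240.00 + $504.00 = $2,744.00
457(b) deferral: $2,744.00 × 0.0411 = $112.78
SIMPLE IRA contribution: $2,744.00 × 0.0451 = $123.75
Pre-tax total = $112.78 + $123.75 = $236.53
Taxable wages = $2,744.00 − $236.53 = $2,507.47
Federal tax withheld: $2,507.47 × 0.1863 = $467.14
State withholding: $2,507.47 × 0.0286 = $71.71
State disability insurance: $2,744.00 × 0.01 = $27.44
OASDI: $2,744.00 × 0.04 = $109.76
Employee stock purchase plan: $148.85
Total deductions = $112.78 + $123.75 + $467.14 + $71.71 + $27.44 + $109.76 + $148.85 = $1,061.43
Net pay = $2,744.00 − $1,061.43 = $1,682.57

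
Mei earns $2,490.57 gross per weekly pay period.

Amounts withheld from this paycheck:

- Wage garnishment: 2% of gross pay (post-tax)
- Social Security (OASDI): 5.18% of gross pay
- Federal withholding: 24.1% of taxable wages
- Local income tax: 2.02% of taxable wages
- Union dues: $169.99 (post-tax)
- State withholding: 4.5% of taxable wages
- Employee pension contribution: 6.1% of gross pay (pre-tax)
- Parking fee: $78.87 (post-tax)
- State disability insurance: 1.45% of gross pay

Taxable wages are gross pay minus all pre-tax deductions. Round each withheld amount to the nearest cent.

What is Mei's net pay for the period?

$1,158.77

Employee pension contribution: $2,490.57 × 0.061 = $151.92
Taxable wages = $2,490.57 − $151.92 = $2,338.65
State withholding: $2,338.65 × 0.045 = $105.24
Local income tax: $2,338.65 × 0.0202 = $47.24
Federal withholding: $2,338.65 × 0.241 = $563.61
State disability insurance: $2,490.57 × 0.0145 = $36.11
Social Security (OASDI): $2,490.57 × 0.0518 = $129.01
Union dues: $169.99
Parking fee: $78.87
Wage garnishment: $2,490.57 × 0.02 = $49.81
Total deductions = $151.92 + $105.24 + $47.24 + $563.61 + $36.11 + $129.01 + $169.99 + $78.87 + $49.81 = $1,331.80
Net pay = $2,490.57 − $1,331.80 = $1,158.77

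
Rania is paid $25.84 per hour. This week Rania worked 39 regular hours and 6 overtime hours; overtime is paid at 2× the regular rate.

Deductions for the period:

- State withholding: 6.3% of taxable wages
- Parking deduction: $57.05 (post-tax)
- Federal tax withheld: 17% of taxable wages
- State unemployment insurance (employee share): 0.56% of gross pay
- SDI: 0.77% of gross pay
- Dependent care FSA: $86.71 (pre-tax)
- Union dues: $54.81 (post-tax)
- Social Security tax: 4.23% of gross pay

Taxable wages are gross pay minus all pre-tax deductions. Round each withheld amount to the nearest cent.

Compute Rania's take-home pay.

$759.15

Regular pay: 39 × $25.84 = $1,007.76
Overtime pay: 6 × $25.84 × 2 = $310.08
Gross pay = $1,007.76 + $310.08 = $1,317.84
Dependent care FSA: $86.71
Taxable wages = $1,317.84 − $86.71 = $1,231.13
Federal tax withheld: $1,231.13 × 0.17 = $209.29
State withholding: $1,231.13 × 0.063 = $77.56
Social Security tax: $1,317.84 × 0.0423 = $55.74
State unemployment insurance (employee share): $1,317.84 × 0.0056 = $7.38
SDI: $1,317.84 × 0.0077 = $10.15
Union dues: $54.81
Parking deduction: $57.05
Total deductions = $86.71 + $209.29 + $77.56 + $55.74 + $7.38 + $10.15 + $54.81 + $57.05 = $558.69
Net pay = $1,317.84 − $558.69 = $759.15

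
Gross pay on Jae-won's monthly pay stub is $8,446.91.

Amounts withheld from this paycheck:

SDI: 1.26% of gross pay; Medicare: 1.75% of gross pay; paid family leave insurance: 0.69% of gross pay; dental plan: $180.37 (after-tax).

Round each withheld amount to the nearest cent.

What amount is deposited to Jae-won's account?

$7,954.01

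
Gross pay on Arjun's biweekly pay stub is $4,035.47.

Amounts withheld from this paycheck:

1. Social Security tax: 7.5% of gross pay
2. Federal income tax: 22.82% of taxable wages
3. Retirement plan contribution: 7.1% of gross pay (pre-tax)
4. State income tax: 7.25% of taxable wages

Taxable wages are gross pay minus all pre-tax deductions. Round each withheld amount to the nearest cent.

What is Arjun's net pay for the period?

Retirement plan contribution: $4,035.47 × 0.071 = $286.52
Taxable wages = $4,035.47 − $286.52 = $3,748.95
Federal income tax: $3,748.95 × 0.2282 = $855.51
State income tax: $3,748.95 × 0.0725 = $271.80
Social Security tax: $4,035.47 × 0.075 = $302.66
Total deductions = $286.52 + $855.51 + $271.80 + $302.66 = $1,716.49
Net pay = $4,035.47 − $1,716.49 = $2,318.98

$2,318.98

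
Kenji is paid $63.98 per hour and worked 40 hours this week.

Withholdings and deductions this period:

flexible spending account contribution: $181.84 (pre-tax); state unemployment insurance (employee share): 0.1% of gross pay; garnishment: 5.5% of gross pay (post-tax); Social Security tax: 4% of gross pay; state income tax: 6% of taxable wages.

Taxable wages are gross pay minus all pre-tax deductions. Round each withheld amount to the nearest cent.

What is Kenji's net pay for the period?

$1,989.03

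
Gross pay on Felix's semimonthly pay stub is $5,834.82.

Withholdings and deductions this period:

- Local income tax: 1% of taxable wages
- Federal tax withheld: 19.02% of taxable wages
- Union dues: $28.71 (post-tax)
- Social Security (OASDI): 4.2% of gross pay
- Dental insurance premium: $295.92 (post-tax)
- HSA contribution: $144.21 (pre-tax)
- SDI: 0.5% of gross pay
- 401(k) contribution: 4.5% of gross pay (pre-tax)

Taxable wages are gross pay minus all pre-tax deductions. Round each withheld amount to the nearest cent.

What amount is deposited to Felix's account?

$3,742.49

HSA contribution: $144.21
401(k) contribution: $5,834.82 × 0.045 = $262.57
Pre-tax total = $144.21 + $262.57 = $406.78
Taxable wages = $5,834.82 − $406.78 = $5,428.04
Local income tax: $5,428.04 × 0.01 = $54.28
Federal tax withheld: $5,428.04 × 0.1902 = $1,032.41
SDI: $5,834.82 × 0.005 = $29.17
Social Security (OASDI): $5,834.82 × 0.042 = $245.06
Dental insurance premium: $295.92
Union dues: $28.71
Total deductions = $144.21 + $262.57 + $54.28 + $1,032.41 + $29.17 + $245.06 + $295.92 + $28.71 = $2,092.33
Net pay = $5,834.82 − $2,092.33 = $3,742.49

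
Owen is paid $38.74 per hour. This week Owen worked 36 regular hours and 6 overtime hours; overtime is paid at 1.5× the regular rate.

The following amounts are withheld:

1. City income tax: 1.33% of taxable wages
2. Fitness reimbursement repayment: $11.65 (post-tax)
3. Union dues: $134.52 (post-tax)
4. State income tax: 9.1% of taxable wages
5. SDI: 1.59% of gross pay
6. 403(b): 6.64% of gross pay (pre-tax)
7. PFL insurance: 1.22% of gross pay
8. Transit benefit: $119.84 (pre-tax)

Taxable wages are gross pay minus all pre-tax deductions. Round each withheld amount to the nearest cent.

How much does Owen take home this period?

$1,155.29

Regular pay: 36 × $38.74 = $1,394.64
Overtime pay: 6 × $38.74 × 1.5 = $348.66
Gross pay = $1,394.64 + $348.66 = $1,743.30
403(b): $1,743.30 × 0.0664 = $115.76
Transit benefit: $119.84
Pre-tax total = $115.76 + $119.84 = $235.60
Taxable wages = $1,743.30 − $235.60 = $1,507.70
State income tax: $1,507.70 × 0.091 = $137.20
City income tax: $1,507.70 × 0.0133 = $20.05
SDI: $1,743.30 × 0.0159 = $27.72
PFL insurance: $1,743.30 × 0.0122 = $21.27
Union dues: $134.52
Fitness reimbursement repayment: $11.65
Total deductions = $115.76 + $119.84 + $137.20 + $20.05 + $27.72 + $21.27 + $134.52 + $11.65 = $588.01
Net pay = $1,743.30 − $588.01 = $1,155.29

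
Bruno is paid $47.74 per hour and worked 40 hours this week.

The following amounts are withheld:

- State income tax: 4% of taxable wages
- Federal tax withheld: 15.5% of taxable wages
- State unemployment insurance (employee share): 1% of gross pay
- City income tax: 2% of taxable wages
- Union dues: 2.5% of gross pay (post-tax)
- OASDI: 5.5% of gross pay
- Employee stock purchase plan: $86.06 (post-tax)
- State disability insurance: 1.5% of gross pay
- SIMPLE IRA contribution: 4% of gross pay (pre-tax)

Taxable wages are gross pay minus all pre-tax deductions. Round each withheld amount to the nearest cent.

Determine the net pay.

Gross pay: 40 × $47.74 = $1909.60
SIMPLE IRA contribution: $1909.60 × 0.04 = $76.38
Taxable wages = $1909.60 − $76.38 = $1833.22
Federal tax withheld: $1833.22 × 0.155 = $284.15
State income tax: $1833.22 × 0.04 = $73.33
City income tax: $1833.22 × 0.02 = $36.66
State disability insurance: $1909.60 × 0.015 = $28.64
OASDI: $1909.60 × 0.055 = $105.03
State unemployment insurance (employee share): $1909.60 × 0.01 = $19.10
Employee stock purchase plan: $86.06
Union dues: $1909.60 × 0.025 = $47.74
Total deductions = $76.38 + $284.15 + $73.33 + $36.66 + $28.64 + $105.03 + $19.10 + $86.06 + $47.74 = $757.09
Net pay = $1909.60 − $757.09 = $1152.51

$1152.51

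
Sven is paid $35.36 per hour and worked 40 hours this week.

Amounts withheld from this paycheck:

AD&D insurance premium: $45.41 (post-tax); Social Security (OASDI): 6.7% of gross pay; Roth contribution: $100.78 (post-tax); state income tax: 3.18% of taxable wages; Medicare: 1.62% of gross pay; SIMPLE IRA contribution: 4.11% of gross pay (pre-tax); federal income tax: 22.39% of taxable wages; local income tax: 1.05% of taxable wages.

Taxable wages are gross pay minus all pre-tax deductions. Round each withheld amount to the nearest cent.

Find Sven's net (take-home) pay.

$731.37

Gross pay: 40 × $35.36 = $1,414.40
SIMPLE IRA contribution: $1,414.40 × 0.0411 = $58.13
Taxable wages = $1,414.40 − $58.13 = $1,356.27
Federal income tax: $1,356.27 × 0.2239 = $303.67
State income tax: $1,356.27 × 0.0318 = $43.13
Local income tax: $1,356.27 × 0.0105 = $14.24
Medicare: $1,414.40 × 0.0162 = $22.91
Social Security (OASDI): $1,414.40 × 0.067 = $94.76
AD&D insurance premium: $45.41
Roth contribution: $100.78
Total deductions = $58.13 + $303.67 + $43.13 + $14.24 + $22.91 + $94.76 + $45.41 + $100.78 = $683.03
Net pay = $1,414.40 − $683.03 = $731.37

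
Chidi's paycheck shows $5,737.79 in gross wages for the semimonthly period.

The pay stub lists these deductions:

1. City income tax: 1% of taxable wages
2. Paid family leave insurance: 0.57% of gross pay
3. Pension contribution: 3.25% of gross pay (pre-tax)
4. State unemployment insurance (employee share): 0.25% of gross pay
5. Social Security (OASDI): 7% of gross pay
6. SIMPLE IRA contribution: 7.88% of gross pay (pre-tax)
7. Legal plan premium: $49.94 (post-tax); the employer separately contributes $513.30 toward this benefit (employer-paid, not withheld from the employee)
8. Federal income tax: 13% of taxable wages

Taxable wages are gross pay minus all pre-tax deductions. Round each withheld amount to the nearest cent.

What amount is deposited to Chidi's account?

$3,886.65

Pension contribution: $5,737.79 × 0.0325 = $186.48
SIMPLE IRA contribution: $5,737.79 × 0.0788 = $452.14
Pre-tax total = $186.48 + $452.14 = $638.62
Taxable wages = $5,737.79 − $638.62 = $5,099.17
City income tax: $5,099.17 × 0.01 = $50.99
Federal income tax: $5,099.17 × 0.13 = $662.89
State unemployment insurance (employee share): $5,737.79 × 0.0025 = $14.34
Social Security (OASDI): $5,737.79 × 0.07 = $401.65
Paid family leave insurance: $5,737.79 × 0.0057 = $32.71
Legal plan premium: $49.94
(Employer's $513.30 toward legal plan premium is not withheld from the employee.)
Total deductions = $186.48 + $452.14 + $50.99 + $662.89 + $14.34 + $401.65 + $32.71 + $49.94 = $1,851.14
Net pay = $5,737.79 − $1,851.14 = $3,886.65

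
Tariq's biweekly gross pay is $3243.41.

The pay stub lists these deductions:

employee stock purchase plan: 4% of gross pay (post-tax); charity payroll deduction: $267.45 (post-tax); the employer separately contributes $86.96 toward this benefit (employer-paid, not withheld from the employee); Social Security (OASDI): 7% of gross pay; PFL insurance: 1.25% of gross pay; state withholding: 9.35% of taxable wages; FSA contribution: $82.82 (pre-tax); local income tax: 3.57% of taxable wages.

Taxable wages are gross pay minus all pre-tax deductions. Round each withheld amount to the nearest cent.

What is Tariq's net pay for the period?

$2087.47

FSA contribution: $82.82
Taxable wages = $3243.41 − $82.82 = $3160.59
State withholding: $3160.59 × 0.0935 = $295.52
Local income tax: $3160.59 × 0.0357 = $112.83
Social Security (OASDI): $3243.41 × 0.07 = $227.04
PFL insurance: $3243.41 × 0.0125 = $40.54
Employee stock purchase plan: $3243.41 × 0.04 = $129.74
Charity payroll deduction: $267.45
(Employer's $86.96 toward charity payroll deduction is not withheld from the employee.)
Total deductions = $82.82 + $295.52 + $112.83 + $227.04 + $40.54 + $129.74 + $267.45 = $1155.94
Net pay = $3243.41 − $1155.94 = $2087.47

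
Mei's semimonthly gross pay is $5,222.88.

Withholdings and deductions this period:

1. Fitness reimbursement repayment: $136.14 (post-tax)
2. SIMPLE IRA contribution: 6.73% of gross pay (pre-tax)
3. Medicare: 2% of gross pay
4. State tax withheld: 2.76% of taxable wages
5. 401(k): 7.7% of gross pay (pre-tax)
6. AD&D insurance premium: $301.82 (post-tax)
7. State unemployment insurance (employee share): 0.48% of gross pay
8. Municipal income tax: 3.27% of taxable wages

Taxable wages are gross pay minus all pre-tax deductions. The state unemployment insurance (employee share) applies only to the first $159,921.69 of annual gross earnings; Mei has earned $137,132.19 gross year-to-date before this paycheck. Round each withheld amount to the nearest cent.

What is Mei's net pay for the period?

$3,632.24

401(k): $5,222.88 × 0.077 = $402.16
SIMPLE IRA contribution: $5,222.88 × 0.0673 = $351.50
Pre-tax total = $402.16 + $351.50 = $753.66
Taxable wages = $5,222.88 − $753.66 = $4,469.22
Municipal income tax: $4,469.22 × 0.0327 = $146.14
State tax withheld: $4,469.22 × 0.0276 = $123.35
Medicare: $5,222.88 × 0.02 = $104.46
State unemployment insurance (employee share): cap not yet reached, full $5,222.88 is subject → $5,222.88 × 0.0048 = $25.07
AD&D insurance premium: $301.82
Fitness reimbursement repayment: $136.14
Total deductions = $402.16 + $351.50 + $146.14 + $123.35 + $104.46 + $25.07 + $301.82 + $136.14 = $1,590.64
Net pay = $5,222.88 − $1,590.64 = $3,632.24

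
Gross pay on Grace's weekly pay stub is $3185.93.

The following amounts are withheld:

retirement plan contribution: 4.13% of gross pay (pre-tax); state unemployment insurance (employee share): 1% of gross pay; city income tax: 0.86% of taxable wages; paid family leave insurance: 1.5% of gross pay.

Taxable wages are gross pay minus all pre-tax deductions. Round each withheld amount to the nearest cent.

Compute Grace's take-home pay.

$2948.43

Retirement plan contribution: $3185.93 × 0.0413 = $131.58
Taxable wages = $3185.93 − $131.58 = $3054.35
City income tax: $3054.35 × 0.0086 = $26.27
State unemployment insurance (employee share): $3185.93 × 0.01 = $31.86
Paid family leave insurance: $3185.93 × 0.015 = $47.79
Total deductions = $131.58 + $26.27 + $31.86 + $47.79 = $237.50
Net pay = $3185.93 − $237.50 = $2948.43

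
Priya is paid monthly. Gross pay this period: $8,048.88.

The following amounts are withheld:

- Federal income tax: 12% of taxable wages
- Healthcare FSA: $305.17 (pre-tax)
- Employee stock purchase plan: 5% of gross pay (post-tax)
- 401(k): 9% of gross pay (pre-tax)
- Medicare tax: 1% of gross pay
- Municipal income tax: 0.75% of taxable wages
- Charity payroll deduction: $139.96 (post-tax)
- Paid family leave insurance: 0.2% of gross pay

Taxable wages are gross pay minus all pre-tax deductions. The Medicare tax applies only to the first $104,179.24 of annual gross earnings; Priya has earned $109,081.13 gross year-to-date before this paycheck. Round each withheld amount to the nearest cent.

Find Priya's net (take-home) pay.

$5,565.85

Healthcare FSA: $305.17
401(k): $8,048.88 × 0.09 = $724.40
Pre-tax total = $305.17 + $724.40 = $1,029.57
Taxable wages = $8,048.88 − $1,029.57 = $7,019.31
Municipal income tax: $7,019.31 × 0.0075 = $52.64
Federal income tax: $7,019.31 × 0.12 = $842.32
Medicare tax: annual cap $104,179.24 already reached (YTD $109,081.13), so $0.00
Paid family leave insurance: $8,048.88 × 0.002 = $16.10
Charity payroll deduction: $139.96
Employee stock purchase plan: $8,048.88 × 0.05 = $402.44
Total deductions = $305.17 + $724.40 + $52.64 + $842.32 + $0.00 + $16.10 + $139.96 + $402.44 = $2,483.03
Net pay = $8,048.88 − $2,483.03 = $5,565.85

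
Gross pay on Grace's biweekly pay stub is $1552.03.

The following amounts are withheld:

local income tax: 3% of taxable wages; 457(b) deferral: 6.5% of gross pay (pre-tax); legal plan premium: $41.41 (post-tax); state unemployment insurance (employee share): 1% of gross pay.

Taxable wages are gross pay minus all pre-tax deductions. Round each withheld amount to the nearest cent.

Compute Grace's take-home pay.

$1350.69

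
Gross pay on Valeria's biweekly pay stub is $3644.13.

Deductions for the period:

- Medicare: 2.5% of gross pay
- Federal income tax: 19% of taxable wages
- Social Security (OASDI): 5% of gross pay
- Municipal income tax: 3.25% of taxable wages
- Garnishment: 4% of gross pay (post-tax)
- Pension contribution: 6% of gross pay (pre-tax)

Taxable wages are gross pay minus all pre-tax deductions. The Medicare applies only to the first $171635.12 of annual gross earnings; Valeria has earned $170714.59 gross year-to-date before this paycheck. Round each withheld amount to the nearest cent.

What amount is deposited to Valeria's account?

$2312.32

Pension contribution: $3644.13 × 0.06 = $218.65
Taxable wages = $3644.13 − $218.65 = $3425.48
Municipal income tax: $3425.48 × 0.0325 = $111.33
Federal income tax: $3425.48 × 0.19 = $650.84
Social Security (OASDI): $3644.13 × 0.05 = $182.21
Medicare: only $171635.12 − $170714.59 = $920.53 of this check is subject → $920.53 × 0.025 = $23.01
Garnishment: $3644.13 × 0.04 = $145.77
Total deductions = $218.65 + $111.33 + $650.84 + $182.21 + $23.01 + $145.77 = $1331.81
Net pay = $3644.13 − $1331.81 = $2312.32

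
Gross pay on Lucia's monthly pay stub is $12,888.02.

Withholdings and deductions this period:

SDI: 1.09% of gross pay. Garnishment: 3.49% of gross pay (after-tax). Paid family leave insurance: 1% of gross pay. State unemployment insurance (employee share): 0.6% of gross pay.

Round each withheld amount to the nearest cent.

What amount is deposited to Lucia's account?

$12,091.54

Paid family leave insurance: $12,888.02 × 0.01 = $128.88
State unemployment insurance (employee share): $12,888.02 × 0.006 = $77.33
SDI: $12,888.02 × 0.0109 = $140.48
Garnishment: $12,888.02 × 0.0349 = $449.79
Total deductions = $128.88 + $77.33 + $140.48 + $449.79 = $796.48
Net pay = $12,888.02 − $796.48 = $12,091.54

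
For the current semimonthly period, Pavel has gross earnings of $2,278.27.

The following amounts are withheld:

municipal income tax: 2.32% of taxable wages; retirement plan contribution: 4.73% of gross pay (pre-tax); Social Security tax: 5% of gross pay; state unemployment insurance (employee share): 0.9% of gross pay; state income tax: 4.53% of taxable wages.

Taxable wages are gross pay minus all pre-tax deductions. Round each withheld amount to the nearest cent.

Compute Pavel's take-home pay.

$1,887.42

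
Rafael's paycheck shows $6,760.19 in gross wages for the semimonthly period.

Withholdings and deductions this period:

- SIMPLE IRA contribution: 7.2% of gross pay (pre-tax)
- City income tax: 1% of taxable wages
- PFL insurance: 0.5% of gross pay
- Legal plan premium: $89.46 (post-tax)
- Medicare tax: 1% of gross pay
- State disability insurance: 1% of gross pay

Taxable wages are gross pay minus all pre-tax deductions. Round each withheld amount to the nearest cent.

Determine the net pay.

SIMPLE IRA contribution: $6,760.19 × 0.072 = $486.73
Taxable wages = $6,760.19 − $486.73 = $6,273.46
City income tax: $6,273.46 × 0.01 = $62.73
PFL insurance: $6,760.19 × 0.005 = $33.80
Medicare tax: $6,760.19 × 0.01 = $67.60
State disability insurance: $6,760.19 × 0.01 = $67.60
Legal plan premium: $89.46
Total deductions = $486.73 + $62.73 + $33.80 + $67.60 + $67.60 + $89.46 = $807.92
Net pay = $6,760.19 − $807.92 = $5,952.27

$5,952.27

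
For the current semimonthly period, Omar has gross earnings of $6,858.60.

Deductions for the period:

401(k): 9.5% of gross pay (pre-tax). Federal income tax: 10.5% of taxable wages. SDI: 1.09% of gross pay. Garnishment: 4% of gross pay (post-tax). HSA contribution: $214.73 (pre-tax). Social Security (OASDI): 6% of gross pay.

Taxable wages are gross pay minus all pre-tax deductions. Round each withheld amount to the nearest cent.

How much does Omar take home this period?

$4,602.49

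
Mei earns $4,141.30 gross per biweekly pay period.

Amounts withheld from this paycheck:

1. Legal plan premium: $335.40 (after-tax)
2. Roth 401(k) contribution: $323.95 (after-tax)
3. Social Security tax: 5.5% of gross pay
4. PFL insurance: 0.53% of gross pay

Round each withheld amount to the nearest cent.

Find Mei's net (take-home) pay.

PFL insurance: $4,141.30 × 0.0053 = $21.95
Social Security tax: $4,141.30 × 0.055 = $227.77
Roth 401(k) contribution: $323.95
Legal plan premium: $335.40
Total deductions = $21.95 + $227.77 + $323.95 + $335.40 = $909.07
Net pay = $4,141.30 − $909.07 = $3,232.23

$3,232.23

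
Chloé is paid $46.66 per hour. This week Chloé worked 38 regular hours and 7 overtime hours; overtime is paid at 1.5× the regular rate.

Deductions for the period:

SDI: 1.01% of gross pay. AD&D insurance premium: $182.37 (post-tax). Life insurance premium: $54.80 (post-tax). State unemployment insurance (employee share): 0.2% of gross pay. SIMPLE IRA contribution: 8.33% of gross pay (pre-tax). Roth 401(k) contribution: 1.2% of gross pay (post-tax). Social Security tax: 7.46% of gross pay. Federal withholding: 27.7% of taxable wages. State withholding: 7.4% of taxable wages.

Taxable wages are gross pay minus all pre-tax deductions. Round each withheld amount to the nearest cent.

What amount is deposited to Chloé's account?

Regular pay: 38 × $46.66 = $1,773.08
Overtime pay: 7 × $46.66 × 1.5 = $489.93
Gross pay = $1,773.08 + $489.93 = $2,263.01
SIMPLE IRA contribution: $2,263.01 × 0.0833 = $188.51
Taxable wages = $2,263.01 − $188.51 = $2,074.50
State withholding: $2,074.50 × 0.074 = $153.51
Federal withholding: $2,074.50 × 0.277 = $574.64
Social Security tax: $2,263.01 × 0.0746 = $168.82
SDI: $2,263.01 × 0.0101 = $22.86
State unemployment insurance (employee share): $2,263.01 × 0.002 = $4.53
Roth 401(k) contribution: $2,263.01 × 0.012 = $27.16
AD&D insurance premium: $182.37
Life insurance premium: $54.80
Total deductions = $188.51 + $153.51 + $574.64 + $168.82 + $22.86 + $4.53 + $27.16 + $182.37 + $54.80 = $1,377.20
Net pay = $2,263.01 − $1,377.20 = $885.81

$885.81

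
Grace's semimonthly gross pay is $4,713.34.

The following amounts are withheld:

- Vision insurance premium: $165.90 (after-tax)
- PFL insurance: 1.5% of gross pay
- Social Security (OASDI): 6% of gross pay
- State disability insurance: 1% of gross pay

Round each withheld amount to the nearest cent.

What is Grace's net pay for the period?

$4,146.81

Social Security (OASDI): $4,713.34 × 0.06 = $282.80
State disability insurance: $4,713.34 × 0.01 = $47.13
PFL insurance: $4,713.34 × 0.015 = $70.70
Vision insurance premium: $165.90
Total deductions = $282.80 + $47.13 + $70.70 + $165.90 = $566.53
Net pay = $4,713.34 − $566.53 = $4,146.81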